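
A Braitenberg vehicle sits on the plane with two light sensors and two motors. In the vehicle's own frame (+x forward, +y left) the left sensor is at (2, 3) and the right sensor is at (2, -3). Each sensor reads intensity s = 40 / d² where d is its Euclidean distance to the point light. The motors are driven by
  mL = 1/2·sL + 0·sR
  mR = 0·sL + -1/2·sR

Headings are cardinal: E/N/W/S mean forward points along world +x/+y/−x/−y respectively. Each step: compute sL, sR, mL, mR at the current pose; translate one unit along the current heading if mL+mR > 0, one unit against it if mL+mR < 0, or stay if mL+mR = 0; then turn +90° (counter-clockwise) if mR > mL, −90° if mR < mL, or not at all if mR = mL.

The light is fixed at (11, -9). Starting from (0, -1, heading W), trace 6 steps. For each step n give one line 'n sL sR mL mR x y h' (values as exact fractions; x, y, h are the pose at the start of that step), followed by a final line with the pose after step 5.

n=0: pose=(0,-1,W); sL=20/97, sR=4/29; mL=10/97, mR=-2/29; mL+mR=96/2813 → advance +1; mR−mL=-484/2813 → turn -1·90°
n=1: pose=(-1,-1,N); sL=8/65, sR=40/181; mL=4/65, mR=-20/181; mL+mR=-576/11765 → advance -1; mR−mL=-2024/11765 → turn -1·90°
n=2: pose=(-1,-2,E); sL=1/5, sR=10/29; mL=1/10, mR=-5/29; mL+mR=-21/290 → advance -1; mR−mL=-79/290 → turn -1·90°
n=3: pose=(-2,-2,S); sL=8/25, sR=40/281; mL=4/25, mR=-20/281; mL+mR=624/7025 → advance +1; mR−mL=-1624/7025 → turn -1·90°
n=4: pose=(-2,-3,W); sL=20/117, sR=20/153; mL=10/117, mR=-10/153; mL+mR=40/1989 → advance +1; mR−mL=-100/663 → turn -1·90°
n=5: pose=(-3,-3,N); sL=40/353, sR=8/37; mL=20/353, mR=-4/37; mL+mR=-672/13061 → advance -1; mR−mL=-2152/13061 → turn -1·90°

0 20/97 4/29 10/97 -2/29 0 -1 W
1 8/65 40/181 4/65 -20/181 -1 -1 N
2 1/5 10/29 1/10 -5/29 -1 -2 E
3 8/25 40/281 4/25 -20/281 -2 -2 S
4 20/117 20/153 10/117 -10/153 -2 -3 W
5 40/353 8/37 20/353 -4/37 -3 -3 N
final -3 -4 E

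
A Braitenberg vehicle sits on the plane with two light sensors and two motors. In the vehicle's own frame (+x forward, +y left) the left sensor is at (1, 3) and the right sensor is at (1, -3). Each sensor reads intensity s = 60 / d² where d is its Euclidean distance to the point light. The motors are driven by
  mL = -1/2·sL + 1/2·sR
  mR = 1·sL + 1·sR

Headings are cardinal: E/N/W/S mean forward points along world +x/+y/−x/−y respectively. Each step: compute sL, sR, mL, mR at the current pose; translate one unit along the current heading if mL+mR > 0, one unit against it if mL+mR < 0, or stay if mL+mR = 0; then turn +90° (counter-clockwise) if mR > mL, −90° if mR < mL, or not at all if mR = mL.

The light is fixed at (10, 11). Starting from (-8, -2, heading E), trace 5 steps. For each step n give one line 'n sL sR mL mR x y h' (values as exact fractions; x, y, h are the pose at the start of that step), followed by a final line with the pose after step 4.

n=0: pose=(-8,-2,E); sL=60/389, sR=12/109; mL=-936/42401, mR=11208/42401; mL+mR=10272/42401 → advance +1; mR−mL=12144/42401 → turn +1·90°
n=1: pose=(-7,-2,N); sL=15/136, sR=3/17; mL=9/272, mR=39/136; mL+mR=87/272 → advance +1; mR−mL=69/272 → turn +1·90°
n=2: pose=(-7,-1,W); sL=20/183, sR=4/27; mL=32/1647, mR=424/1647; mL+mR=152/549 → advance +1; mR−mL=392/1647 → turn +1·90°
n=3: pose=(-8,-1,S); sL=30/197, sR=6/61; mL=-324/12017, mR=3012/12017; mL+mR=2688/12017 → advance +1; mR−mL=3336/12017 → turn +1·90°
n=4: pose=(-8,-2,E); sL=60/389, sR=12/109; mL=-936/42401, mR=11208/42401; mL+mR=10272/42401 → advance +1; mR−mL=12144/42401 → turn +1·90°

0 60/389 12/109 -936/42401 11208/42401 -8 -2 E
1 15/136 3/17 9/272 39/136 -7 -2 N
2 20/183 4/27 32/1647 424/1647 -7 -1 W
3 30/197 6/61 -324/12017 3012/12017 -8 -1 S
4 60/389 12/109 -936/42401 11208/42401 -8 -2 E
final -7 -2 N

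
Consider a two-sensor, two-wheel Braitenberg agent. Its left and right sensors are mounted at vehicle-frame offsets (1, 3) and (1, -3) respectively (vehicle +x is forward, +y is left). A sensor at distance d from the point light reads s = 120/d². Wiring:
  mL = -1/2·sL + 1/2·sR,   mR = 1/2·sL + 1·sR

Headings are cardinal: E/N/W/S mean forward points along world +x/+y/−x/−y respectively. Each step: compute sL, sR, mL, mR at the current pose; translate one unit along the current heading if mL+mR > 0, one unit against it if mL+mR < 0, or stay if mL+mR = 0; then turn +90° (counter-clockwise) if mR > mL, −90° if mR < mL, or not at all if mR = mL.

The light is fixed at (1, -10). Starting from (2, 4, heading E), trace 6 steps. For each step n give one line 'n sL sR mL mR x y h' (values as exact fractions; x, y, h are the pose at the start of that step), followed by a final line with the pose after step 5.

0 120/293 24/25 2016/7325 8532/7325 2 4 E
1 60/113 12/25 -72/2825 2106/2825 3 4 N
2 24/29 24/65 -432/1885 1476/1885 3 5 W
3 30/53 3/5 9/530 234/265 2 5 S
4 120/293 24/25 2016/7325 8532/7325 2 4 E
5 60/113 12/25 -72/2825 2106/2825 3 4 N
final 3 5 W

n=0: pose=(2,4,E); sL=120/293, sR=24/25; mL=2016/7325, mR=8532/7325; mL+mR=36/25 → advance +1; mR−mL=6516/7325 → turn +1·90°
n=1: pose=(3,4,N); sL=60/113, sR=12/25; mL=-72/2825, mR=2106/2825; mL+mR=18/25 → advance +1; mR−mL=2178/2825 → turn +1·90°
n=2: pose=(3,5,W); sL=24/29, sR=24/65; mL=-432/1885, mR=1476/1885; mL+mR=36/65 → advance +1; mR−mL=1908/1885 → turn +1·90°
n=3: pose=(2,5,S); sL=30/53, sR=3/5; mL=9/530, mR=234/265; mL+mR=9/10 → advance +1; mR−mL=459/530 → turn +1·90°
n=4: pose=(2,4,E); sL=120/293, sR=24/25; mL=2016/7325, mR=8532/7325; mL+mR=36/25 → advance +1; mR−mL=6516/7325 → turn +1·90°
n=5: pose=(3,4,N); sL=60/113, sR=12/25; mL=-72/2825, mR=2106/2825; mL+mR=18/25 → advance +1; mR−mL=2178/2825 → turn +1·90°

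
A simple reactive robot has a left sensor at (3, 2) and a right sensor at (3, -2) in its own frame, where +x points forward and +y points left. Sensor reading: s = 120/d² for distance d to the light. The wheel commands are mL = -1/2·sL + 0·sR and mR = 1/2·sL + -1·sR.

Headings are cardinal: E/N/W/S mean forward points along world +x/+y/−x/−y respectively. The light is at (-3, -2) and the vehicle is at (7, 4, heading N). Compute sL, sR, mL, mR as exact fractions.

left sensor world pos  = (5, 7); dL² = 145
right sensor world pos = (9, 7); dR² = 225
sL = 120/145 = 24/29
sR = 120/225 = 8/15
mL = -1/2·sL + 0·sR = -12/29
mR = 1/2·sL + -1·sR = -52/435

24/29 8/15 -12/29 -52/435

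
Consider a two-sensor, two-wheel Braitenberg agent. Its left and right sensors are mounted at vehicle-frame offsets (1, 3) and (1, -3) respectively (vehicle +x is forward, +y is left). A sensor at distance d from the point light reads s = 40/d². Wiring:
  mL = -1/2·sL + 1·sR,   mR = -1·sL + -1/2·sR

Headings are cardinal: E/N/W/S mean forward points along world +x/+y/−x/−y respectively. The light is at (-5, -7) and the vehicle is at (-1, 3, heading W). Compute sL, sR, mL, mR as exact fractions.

20/29 20/89 -310/2581 -2070/2581

left sensor world pos  = (-2, 0); dL² = 58
right sensor world pos = (-2, 6); dR² = 178
sL = 40/58 = 20/29
sR = 40/178 = 20/89
mL = -1/2·sL + 1·sR = -310/2581
mR = -1·sL + -1/2·sR = -2070/2581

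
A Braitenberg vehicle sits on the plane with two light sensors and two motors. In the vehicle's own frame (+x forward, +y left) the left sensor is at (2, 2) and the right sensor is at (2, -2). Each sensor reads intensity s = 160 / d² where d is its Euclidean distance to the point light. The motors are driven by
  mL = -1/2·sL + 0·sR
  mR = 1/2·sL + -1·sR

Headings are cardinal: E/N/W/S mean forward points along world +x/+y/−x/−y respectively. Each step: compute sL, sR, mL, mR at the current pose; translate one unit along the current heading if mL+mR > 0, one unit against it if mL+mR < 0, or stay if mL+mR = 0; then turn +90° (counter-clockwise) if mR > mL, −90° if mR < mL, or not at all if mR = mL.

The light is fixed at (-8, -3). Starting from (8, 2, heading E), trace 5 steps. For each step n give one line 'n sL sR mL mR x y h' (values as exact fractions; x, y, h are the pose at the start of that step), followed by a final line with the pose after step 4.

0 160/373 160/333 -80/373 -33040/124209 8 2 E
1 80/149 80/89 -40/149 -8360/13261 7 2 S
2 32/37 160/233 -16/37 -2192/8621 7 3 W
3 8/17 40/53 -4/17 -468/901 8 3 S
4 160/221 160/277 -80/221 -13200/61217 8 4 W
final 9 4 S

n=0: pose=(8,2,E); sL=160/373, sR=160/333; mL=-80/373, mR=-33040/124209; mL+mR=-160/333 → advance -1; mR−mL=-6400/124209 → turn -1·90°
n=1: pose=(7,2,S); sL=80/149, sR=80/89; mL=-40/149, mR=-8360/13261; mL+mR=-80/89 → advance -1; mR−mL=-4800/13261 → turn -1·90°
n=2: pose=(7,3,W); sL=32/37, sR=160/233; mL=-16/37, mR=-2192/8621; mL+mR=-160/233 → advance -1; mR−mL=1536/8621 → turn +1·90°
n=3: pose=(8,3,S); sL=8/17, sR=40/53; mL=-4/17, mR=-468/901; mL+mR=-40/53 → advance -1; mR−mL=-256/901 → turn -1·90°
n=4: pose=(8,4,W); sL=160/221, sR=160/277; mL=-80/221, mR=-13200/61217; mL+mR=-160/277 → advance -1; mR−mL=8960/61217 → turn +1·90°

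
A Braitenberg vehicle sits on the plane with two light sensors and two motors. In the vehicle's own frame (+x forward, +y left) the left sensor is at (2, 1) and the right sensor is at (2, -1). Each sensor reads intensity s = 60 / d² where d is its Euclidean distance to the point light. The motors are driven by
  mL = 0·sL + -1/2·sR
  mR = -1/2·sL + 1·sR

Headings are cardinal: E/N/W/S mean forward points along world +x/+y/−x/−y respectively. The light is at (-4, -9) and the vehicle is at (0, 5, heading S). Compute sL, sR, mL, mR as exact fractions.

left sensor world pos  = (1, 3); dL² = 169
right sensor world pos = (-1, 3); dR² = 153
sL = 60/169 = 60/169
sR = 60/153 = 20/51
mL = 0·sL + -1/2·sR = -10/51
mR = -1/2·sL + 1·sR = 1850/8619

60/169 20/51 -10/51 1850/8619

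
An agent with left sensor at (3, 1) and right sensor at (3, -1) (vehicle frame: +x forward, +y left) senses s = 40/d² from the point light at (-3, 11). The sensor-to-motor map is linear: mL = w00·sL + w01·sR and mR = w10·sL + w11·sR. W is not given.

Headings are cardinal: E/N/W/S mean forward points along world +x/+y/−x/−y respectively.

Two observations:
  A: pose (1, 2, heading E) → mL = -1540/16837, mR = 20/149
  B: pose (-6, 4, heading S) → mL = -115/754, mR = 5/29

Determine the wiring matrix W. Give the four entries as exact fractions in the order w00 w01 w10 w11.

1/2 -1 0 1/2

obs A: pose=(1,2,E) → sL=40/113, sR=40/149, mL=-1540/16837, mR=20/149
obs B: pose=(-6,4,S) → sL=5/13, sR=10/29, mL=-115/754, mR=5/29
sensor matrix S = [[40/113, 40/149], [5/13, 10/29]]; det S = 119400/6347549
solve [mL_A; mL_B] = S·[w00; w01] and [mR_A; mR_B] = S·[w10; w11]:
  w00 = 1/2, w01 = -1, w10 = 0, w11 = 1/2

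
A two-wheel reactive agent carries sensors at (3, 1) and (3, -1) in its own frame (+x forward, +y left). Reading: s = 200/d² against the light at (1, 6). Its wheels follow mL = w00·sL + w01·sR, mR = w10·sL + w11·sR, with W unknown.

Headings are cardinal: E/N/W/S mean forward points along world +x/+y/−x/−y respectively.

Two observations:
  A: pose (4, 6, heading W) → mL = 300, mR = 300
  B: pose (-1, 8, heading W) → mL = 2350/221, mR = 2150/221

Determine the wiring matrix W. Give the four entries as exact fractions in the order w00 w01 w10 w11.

obs A: pose=(4,6,W) → sL=200, sR=200, mL=300, mR=300
obs B: pose=(-1,8,W) → sL=100/13, sR=100/17, mL=2350/221, mR=2150/221
sensor matrix S = [[200, 200], [100/13, 100/17]]; det S = -80000/221
solve [mL_A; mL_B] = S·[w00; w01] and [mR_A; mR_B] = S·[w10; w11]:
  w00 = 1, w01 = 1/2, w10 = 1/2, w11 = 1

1 1/2 1/2 1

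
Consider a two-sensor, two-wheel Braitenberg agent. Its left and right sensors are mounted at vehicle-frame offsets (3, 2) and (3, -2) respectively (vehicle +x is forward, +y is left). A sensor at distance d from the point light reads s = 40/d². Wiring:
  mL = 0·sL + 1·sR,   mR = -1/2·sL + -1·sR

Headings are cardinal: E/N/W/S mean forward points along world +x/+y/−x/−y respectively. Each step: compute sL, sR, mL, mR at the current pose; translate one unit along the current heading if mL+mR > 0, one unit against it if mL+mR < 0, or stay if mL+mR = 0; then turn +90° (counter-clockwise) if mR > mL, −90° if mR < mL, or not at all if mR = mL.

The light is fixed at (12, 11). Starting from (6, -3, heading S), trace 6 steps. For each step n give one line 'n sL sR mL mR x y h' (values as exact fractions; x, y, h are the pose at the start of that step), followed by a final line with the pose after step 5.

n=0: pose=(6,-3,S); sL=8/61, sR=40/353; mL=40/353, mR=-3852/21533; mL+mR=-4/61 → advance -1; mR−mL=-6292/21533 → turn -1·90°
n=1: pose=(6,-2,W); sL=20/153, sR=20/101; mL=20/101, mR=-4070/15453; mL+mR=-10/153 → advance -1; mR−mL=-7130/15453 → turn -1·90°
n=2: pose=(7,-2,N); sL=40/149, sR=40/109; mL=40/109, mR=-8140/16241; mL+mR=-20/149 → advance -1; mR−mL=-14100/16241 → turn -1·90°
n=3: pose=(7,-3,E); sL=10/37, sR=2/13; mL=2/13, mR=-139/481; mL+mR=-5/37 → advance -1; mR−mL=-213/481 → turn -1·90°
n=4: pose=(6,-3,S); sL=8/61, sR=40/353; mL=40/353, mR=-3852/21533; mL+mR=-4/61 → advance -1; mR−mL=-6292/21533 → turn -1·90°
n=5: pose=(6,-2,W); sL=20/153, sR=20/101; mL=20/101, mR=-4070/15453; mL+mR=-10/153 → advance -1; mR−mL=-7130/15453 → turn -1·90°

0 8/61 40/353 40/353 -3852/21533 6 -3 S
1 20/153 20/101 20/101 -4070/15453 6 -2 W
2 40/149 40/109 40/109 -8140/16241 7 -2 N
3 10/37 2/13 2/13 -139/481 7 -3 E
4 8/61 40/353 40/353 -3852/21533 6 -3 S
5 20/153 20/101 20/101 -4070/15453 6 -2 W
final 7 -2 N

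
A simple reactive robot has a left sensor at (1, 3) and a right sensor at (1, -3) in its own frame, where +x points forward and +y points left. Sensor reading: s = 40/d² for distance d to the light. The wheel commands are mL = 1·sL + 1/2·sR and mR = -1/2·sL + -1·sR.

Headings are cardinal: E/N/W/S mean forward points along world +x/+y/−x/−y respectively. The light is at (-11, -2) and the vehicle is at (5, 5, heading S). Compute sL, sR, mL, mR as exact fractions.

left sensor world pos  = (8, 4); dL² = 397
right sensor world pos = (2, 4); dR² = 205
sL = 40/397 = 40/397
sR = 40/205 = 8/41
mL = 1·sL + 1/2·sR = 3228/16277
mR = -1/2·sL + -1·sR = -3996/16277

40/397 8/41 3228/16277 -3996/16277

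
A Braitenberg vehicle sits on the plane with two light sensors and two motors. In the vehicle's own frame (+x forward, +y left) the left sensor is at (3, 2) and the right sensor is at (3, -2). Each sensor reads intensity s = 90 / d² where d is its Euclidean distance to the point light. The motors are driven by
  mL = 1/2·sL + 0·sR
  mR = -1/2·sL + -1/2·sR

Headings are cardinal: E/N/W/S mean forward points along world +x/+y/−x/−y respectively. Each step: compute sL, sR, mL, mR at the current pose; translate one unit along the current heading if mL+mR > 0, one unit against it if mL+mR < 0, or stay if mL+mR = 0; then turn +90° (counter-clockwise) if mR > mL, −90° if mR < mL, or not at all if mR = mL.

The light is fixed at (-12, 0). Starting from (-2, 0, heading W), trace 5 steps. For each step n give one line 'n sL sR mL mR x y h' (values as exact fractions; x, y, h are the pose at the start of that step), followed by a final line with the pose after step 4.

n=0: pose=(-2,0,W); sL=90/53, sR=90/53; mL=45/53, mR=-90/53; mL+mR=-45/53 → advance -1; mR−mL=-135/53 → turn -1·90°
n=1: pose=(-1,0,N); sL=1, sR=45/89; mL=1/2, mR=-67/89; mL+mR=-45/178 → advance -1; mR−mL=-223/178 → turn -1·90°
n=2: pose=(-1,-1,E); sL=90/197, sR=18/41; mL=45/197, mR=-3618/8077; mL+mR=-9/41 → advance -1; mR−mL=-5463/8077 → turn -1·90°
n=3: pose=(-2,-1,S); sL=9/16, sR=9/8; mL=9/32, mR=-27/32; mL+mR=-9/16 → advance -1; mR−mL=-9/8 → turn -1·90°
n=4: pose=(-2,0,W); sL=90/53, sR=90/53; mL=45/53, mR=-90/53; mL+mR=-45/53 → advance -1; mR−mL=-135/53 → turn -1·90°

0 90/53 90/53 45/53 -90/53 -2 0 W
1 1 45/89 1/2 -67/89 -1 0 N
2 90/197 18/41 45/197 -3618/8077 -1 -1 E
3 9/16 9/8 9/32 -27/32 -2 -1 S
4 90/53 90/53 45/53 -90/53 -2 0 W
final -1 0 N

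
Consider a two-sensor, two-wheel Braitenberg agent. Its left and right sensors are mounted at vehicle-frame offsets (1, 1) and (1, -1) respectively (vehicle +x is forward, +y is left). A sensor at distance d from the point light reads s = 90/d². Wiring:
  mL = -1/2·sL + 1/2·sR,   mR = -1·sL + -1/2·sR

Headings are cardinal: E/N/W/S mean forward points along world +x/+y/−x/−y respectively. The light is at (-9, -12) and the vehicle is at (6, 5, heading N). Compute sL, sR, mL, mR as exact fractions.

left sensor world pos  = (5, 6); dL² = 520
right sensor world pos = (7, 6); dR² = 580
sL = 90/520 = 9/52
sR = 90/580 = 9/58
mL = -1/2·sL + 1/2·sR = -27/3016
mR = -1·sL + -1/2·sR = -189/754

9/52 9/58 -27/3016 -189/754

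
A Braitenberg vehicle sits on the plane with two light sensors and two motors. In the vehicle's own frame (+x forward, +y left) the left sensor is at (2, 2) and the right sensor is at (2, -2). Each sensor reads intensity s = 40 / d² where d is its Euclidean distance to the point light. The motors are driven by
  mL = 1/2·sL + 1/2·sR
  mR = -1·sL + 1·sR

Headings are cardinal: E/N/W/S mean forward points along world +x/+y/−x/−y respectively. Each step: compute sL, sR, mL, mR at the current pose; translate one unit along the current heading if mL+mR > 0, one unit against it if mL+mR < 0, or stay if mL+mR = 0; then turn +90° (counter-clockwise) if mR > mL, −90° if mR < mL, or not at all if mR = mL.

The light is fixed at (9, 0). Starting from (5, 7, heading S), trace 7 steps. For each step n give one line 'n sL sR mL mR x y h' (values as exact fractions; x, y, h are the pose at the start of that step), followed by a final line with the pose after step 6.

n=0: pose=(5,7,S); sL=40/29, sR=40/61; mL=1800/1769, mR=-1280/1769; mL+mR=520/1769 → advance +1; mR−mL=-3080/1769 → turn -1·90°
n=1: pose=(5,6,W); sL=10/13, sR=2/5; mL=38/65, mR=-24/65; mL+mR=14/65 → advance +1; mR−mL=-62/65 → turn -1·90°
n=2: pose=(4,6,N); sL=40/113, sR=40/73; mL=3720/8249, mR=1600/8249; mL+mR=5320/8249 → advance +1; mR−mL=-2120/8249 → turn -1·90°
n=3: pose=(4,7,E); sL=4/9, sR=20/17; mL=124/153, mR=112/153; mL+mR=236/153 → advance +1; mR−mL=-4/51 → turn -1·90°
n=4: pose=(5,7,S); sL=40/29, sR=40/61; mL=1800/1769, mR=-1280/1769; mL+mR=520/1769 → advance +1; mR−mL=-3080/1769 → turn -1·90°
n=5: pose=(5,6,W); sL=10/13, sR=2/5; mL=38/65, mR=-24/65; mL+mR=14/65 → advance +1; mR−mL=-62/65 → turn -1·90°
n=6: pose=(4,6,N); sL=40/113, sR=40/73; mL=3720/8249, mR=1600/8249; mL+mR=5320/8249 → advance +1; mR−mL=-2120/8249 → turn -1·90°

0 40/29 40/61 1800/1769 -1280/1769 5 7 S
1 10/13 2/5 38/65 -24/65 5 6 W
2 40/113 40/73 3720/8249 1600/8249 4 6 N
3 4/9 20/17 124/153 112/153 4 7 E
4 40/29 40/61 1800/1769 -1280/1769 5 7 S
5 10/13 2/5 38/65 -24/65 5 6 W
6 40/113 40/73 3720/8249 1600/8249 4 6 N
final 4 7 E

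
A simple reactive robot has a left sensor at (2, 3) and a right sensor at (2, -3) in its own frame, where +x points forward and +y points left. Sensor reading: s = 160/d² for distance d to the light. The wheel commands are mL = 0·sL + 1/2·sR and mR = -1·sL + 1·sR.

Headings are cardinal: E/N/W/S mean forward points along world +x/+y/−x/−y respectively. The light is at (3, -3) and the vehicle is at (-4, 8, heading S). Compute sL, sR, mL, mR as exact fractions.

160/97 160/181 80/181 -13440/17557

left sensor world pos  = (-1, 6); dL² = 97
right sensor world pos = (-7, 6); dR² = 181
sL = 160/97 = 160/97
sR = 160/181 = 160/181
mL = 0·sL + 1/2·sR = 80/181
mR = -1·sL + 1·sR = -13440/17557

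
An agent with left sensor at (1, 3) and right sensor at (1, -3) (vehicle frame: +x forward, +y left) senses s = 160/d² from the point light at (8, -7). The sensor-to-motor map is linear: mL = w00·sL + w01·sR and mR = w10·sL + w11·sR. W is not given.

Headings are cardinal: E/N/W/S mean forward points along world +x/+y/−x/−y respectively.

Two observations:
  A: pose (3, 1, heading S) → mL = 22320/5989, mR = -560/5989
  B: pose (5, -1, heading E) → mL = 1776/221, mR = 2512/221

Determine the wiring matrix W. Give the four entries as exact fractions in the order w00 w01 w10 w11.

1 1/2 -1/2 1

obs A: pose=(3,1,S) → sL=160/53, sR=160/113, mL=22320/5989, mR=-560/5989
obs B: pose=(5,-1,E) → sL=32/17, sR=160/13, mL=1776/221, mR=2512/221
sensor matrix S = [[160/53, 160/113], [32/17, 160/13]]; det S = 45649920/1323569
solve [mL_A; mL_B] = S·[w00; w01] and [mR_A; mR_B] = S·[w10; w11]:
  w00 = 1, w01 = 1/2, w10 = -1/2, w11 = 1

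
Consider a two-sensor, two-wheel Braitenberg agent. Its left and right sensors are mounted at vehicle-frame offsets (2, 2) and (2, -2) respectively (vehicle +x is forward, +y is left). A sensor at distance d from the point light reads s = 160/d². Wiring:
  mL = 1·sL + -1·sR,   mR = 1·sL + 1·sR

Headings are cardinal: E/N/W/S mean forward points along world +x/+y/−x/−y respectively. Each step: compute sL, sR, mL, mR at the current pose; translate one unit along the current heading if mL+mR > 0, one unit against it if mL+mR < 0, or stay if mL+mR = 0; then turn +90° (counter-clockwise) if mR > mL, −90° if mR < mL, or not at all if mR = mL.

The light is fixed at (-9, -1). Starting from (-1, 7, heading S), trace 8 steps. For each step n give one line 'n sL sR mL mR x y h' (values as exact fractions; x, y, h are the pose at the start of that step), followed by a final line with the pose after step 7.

0 20/17 20/9 -160/153 520/153 -1 7 S
1 160/181 32/25 -1792/4525 9792/4525 -1 6 E
2 16/13 80/101 576/1313 2656/1313 0 6 N
3 32/17 160/149 2048/2533 7488/2533 0 7 W
4 20/17 20/9 -160/153 520/153 -1 7 S
5 160/181 32/25 -1792/4525 9792/4525 -1 6 E
6 16/13 80/101 576/1313 2656/1313 0 6 N
7 32/17 160/149 2048/2533 7488/2533 0 7 W
final -1 7 S

n=0: pose=(-1,7,S); sL=20/17, sR=20/9; mL=-160/153, mR=520/153; mL+mR=40/17 → advance +1; mR−mL=40/9 → turn +1·90°
n=1: pose=(-1,6,E); sL=160/181, sR=32/25; mL=-1792/4525, mR=9792/4525; mL+mR=320/181 → advance +1; mR−mL=64/25 → turn +1·90°
n=2: pose=(0,6,N); sL=16/13, sR=80/101; mL=576/1313, mR=2656/1313; mL+mR=32/13 → advance +1; mR−mL=160/101 → turn +1·90°
n=3: pose=(0,7,W); sL=32/17, sR=160/149; mL=2048/2533, mR=7488/2533; mL+mR=64/17 → advance +1; mR−mL=320/149 → turn +1·90°
n=4: pose=(-1,7,S); sL=20/17, sR=20/9; mL=-160/153, mR=520/153; mL+mR=40/17 → advance +1; mR−mL=40/9 → turn +1·90°
n=5: pose=(-1,6,E); sL=160/181, sR=32/25; mL=-1792/4525, mR=9792/4525; mL+mR=320/181 → advance +1; mR−mL=64/25 → turn +1·90°
n=6: pose=(0,6,N); sL=16/13, sR=80/101; mL=576/1313, mR=2656/1313; mL+mR=32/13 → advance +1; mR−mL=160/101 → turn +1·90°
n=7: pose=(0,7,W); sL=32/17, sR=160/149; mL=2048/2533, mR=7488/2533; mL+mR=64/17 → advance +1; mR−mL=320/149 → turn +1·90°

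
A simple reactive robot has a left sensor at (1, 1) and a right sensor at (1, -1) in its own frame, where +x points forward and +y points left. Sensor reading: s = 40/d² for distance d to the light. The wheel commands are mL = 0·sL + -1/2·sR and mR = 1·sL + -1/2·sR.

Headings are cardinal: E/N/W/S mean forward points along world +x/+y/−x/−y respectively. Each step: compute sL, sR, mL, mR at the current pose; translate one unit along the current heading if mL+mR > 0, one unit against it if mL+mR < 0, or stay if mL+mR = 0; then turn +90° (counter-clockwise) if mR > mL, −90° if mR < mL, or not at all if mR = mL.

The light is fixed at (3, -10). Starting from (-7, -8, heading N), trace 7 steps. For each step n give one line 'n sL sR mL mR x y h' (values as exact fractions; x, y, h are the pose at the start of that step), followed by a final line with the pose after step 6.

n=0: pose=(-7,-8,N); sL=4/13, sR=4/9; mL=-2/9, mR=10/117; mL+mR=-16/117 → advance -1; mR−mL=4/13 → turn +1·90°
n=1: pose=(-7,-9,W); sL=40/121, sR=8/25; mL=-4/25, mR=516/3025; mL+mR=32/3025 → advance +1; mR−mL=40/121 → turn +1·90°
n=2: pose=(-8,-9,S); sL=2/5, sR=5/18; mL=-5/36, mR=47/180; mL+mR=11/90 → advance +1; mR−mL=2/5 → turn +1·90°
n=3: pose=(-8,-10,E); sL=40/101, sR=40/101; mL=-20/101, mR=20/101; mL+mR=0 → advance +0; mR−mL=40/101 → turn +1·90°
n=4: pose=(-8,-10,N); sL=8/29, sR=40/101; mL=-20/101, mR=228/2929; mL+mR=-352/2929 → advance -1; mR−mL=8/29 → turn +1·90°
n=5: pose=(-8,-11,W); sL=10/37, sR=5/18; mL=-5/36, mR=175/1332; mL+mR=-5/666 → advance -1; mR−mL=10/37 → turn +1·90°
n=6: pose=(-7,-11,S); sL=8/17, sR=8/25; mL=-4/25, mR=132/425; mL+mR=64/425 → advance +1; mR−mL=8/17 → turn +1·90°

0 4/13 4/9 -2/9 10/117 -7 -8 N
1 40/121 8/25 -4/25 516/3025 -7 -9 W
2 2/5 5/18 -5/36 47/180 -8 -9 S
3 40/101 40/101 -20/101 20/101 -8 -10 E
4 8/29 40/101 -20/101 228/2929 -8 -10 N
5 10/37 5/18 -5/36 175/1332 -8 -11 W
6 8/17 8/25 -4/25 132/425 -7 -11 S
final -7 -12 E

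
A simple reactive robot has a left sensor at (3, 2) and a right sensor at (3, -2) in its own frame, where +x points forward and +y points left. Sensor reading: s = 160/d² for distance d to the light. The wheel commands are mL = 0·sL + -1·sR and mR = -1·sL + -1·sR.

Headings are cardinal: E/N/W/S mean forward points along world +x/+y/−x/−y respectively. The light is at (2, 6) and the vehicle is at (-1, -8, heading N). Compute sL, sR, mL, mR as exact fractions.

left sensor world pos  = (-3, -5); dL² = 146
right sensor world pos = (1, -5); dR² = 122
sL = 160/146 = 80/73
sR = 160/122 = 80/61
mL = 0·sL + -1·sR = -80/61
mR = -1·sL + -1·sR = -10720/4453

80/73 80/61 -80/61 -10720/4453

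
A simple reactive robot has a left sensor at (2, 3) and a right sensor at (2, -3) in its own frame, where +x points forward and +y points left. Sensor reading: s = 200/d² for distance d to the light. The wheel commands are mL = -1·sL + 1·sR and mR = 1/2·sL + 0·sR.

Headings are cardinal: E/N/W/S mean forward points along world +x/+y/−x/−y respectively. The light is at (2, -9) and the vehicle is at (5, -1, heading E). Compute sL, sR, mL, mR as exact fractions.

100/73 4 192/73 50/73

left sensor world pos  = (7, 2); dL² = 146
right sensor world pos = (7, -4); dR² = 50
sL = 200/146 = 100/73
sR = 200/50 = 4
mL = -1·sL + 1·sR = 192/73
mR = 1/2·sL + 0·sR = 50/73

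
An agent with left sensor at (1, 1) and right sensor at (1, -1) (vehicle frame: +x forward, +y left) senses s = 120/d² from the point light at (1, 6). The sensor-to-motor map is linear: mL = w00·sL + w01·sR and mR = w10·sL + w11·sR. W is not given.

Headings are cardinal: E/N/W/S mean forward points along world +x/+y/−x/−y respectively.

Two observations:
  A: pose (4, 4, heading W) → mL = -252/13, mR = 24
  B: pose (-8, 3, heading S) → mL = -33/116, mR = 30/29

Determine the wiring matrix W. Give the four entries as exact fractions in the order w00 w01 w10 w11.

obs A: pose=(4,4,W) → sL=120/13, sR=24, mL=-252/13, mR=24
obs B: pose=(-8,3,S) → sL=3/2, sR=30/29, mL=-33/116, mR=30/29
sensor matrix S = [[120/13, 24], [3/2, 30/29]]; det S = -9972/377
solve [mL_A; mL_B] = S·[w00; w01] and [mR_A; mR_B] = S·[w10; w11]:
  w00 = 1/2, w01 = -1, w10 = 0, w11 = 1

1/2 -1 0 1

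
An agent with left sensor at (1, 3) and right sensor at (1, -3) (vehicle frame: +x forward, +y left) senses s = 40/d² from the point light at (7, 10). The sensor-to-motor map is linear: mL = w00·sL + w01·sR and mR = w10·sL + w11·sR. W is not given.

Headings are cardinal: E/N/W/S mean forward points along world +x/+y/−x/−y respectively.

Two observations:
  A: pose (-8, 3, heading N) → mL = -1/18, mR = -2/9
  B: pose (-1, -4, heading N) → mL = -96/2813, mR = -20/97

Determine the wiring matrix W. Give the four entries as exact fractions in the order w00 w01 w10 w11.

obs A: pose=(-8,3,N) → sL=1/9, sR=2/9, mL=-1/18, mR=-2/9
obs B: pose=(-1,-4,N) → sL=4/29, sR=20/97, mL=-96/2813, mR=-20/97
sensor matrix S = [[1/9, 2/9], [4/29, 20/97]]; det S = -196/25317
solve [mL_A; mL_B] = S·[w00; w01] and [mR_A; mR_B] = S·[w10; w11]:
  w00 = 1/2, w01 = -1/2, w10 = 0, w11 = -1

1/2 -1/2 0 -1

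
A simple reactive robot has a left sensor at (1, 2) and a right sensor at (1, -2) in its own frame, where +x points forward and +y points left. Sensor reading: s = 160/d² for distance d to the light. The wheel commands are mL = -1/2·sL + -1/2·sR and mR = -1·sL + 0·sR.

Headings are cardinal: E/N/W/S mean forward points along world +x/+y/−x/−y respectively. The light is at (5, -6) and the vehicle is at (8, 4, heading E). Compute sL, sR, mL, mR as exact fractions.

1 2 -3/2 -1

left sensor world pos  = (9, 6); dL² = 160
right sensor world pos = (9, 2); dR² = 80
sL = 160/160 = 1
sR = 160/80 = 2
mL = -1/2·sL + -1/2·sR = -3/2
mR = -1·sL + 0·sR = -1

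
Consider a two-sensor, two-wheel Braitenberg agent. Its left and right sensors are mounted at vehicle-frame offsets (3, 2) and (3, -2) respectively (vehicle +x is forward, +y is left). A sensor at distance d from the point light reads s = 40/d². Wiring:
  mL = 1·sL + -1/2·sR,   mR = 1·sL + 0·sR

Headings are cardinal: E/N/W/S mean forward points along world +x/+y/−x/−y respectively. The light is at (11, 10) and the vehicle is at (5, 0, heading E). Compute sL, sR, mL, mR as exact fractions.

left sensor world pos  = (8, 2); dL² = 73
right sensor world pos = (8, -2); dR² = 153
sL = 40/73 = 40/73
sR = 40/153 = 40/153
mL = 1·sL + -1/2·sR = 4660/11169
mR = 1·sL + 0·sR = 40/73

40/73 40/153 4660/11169 40/73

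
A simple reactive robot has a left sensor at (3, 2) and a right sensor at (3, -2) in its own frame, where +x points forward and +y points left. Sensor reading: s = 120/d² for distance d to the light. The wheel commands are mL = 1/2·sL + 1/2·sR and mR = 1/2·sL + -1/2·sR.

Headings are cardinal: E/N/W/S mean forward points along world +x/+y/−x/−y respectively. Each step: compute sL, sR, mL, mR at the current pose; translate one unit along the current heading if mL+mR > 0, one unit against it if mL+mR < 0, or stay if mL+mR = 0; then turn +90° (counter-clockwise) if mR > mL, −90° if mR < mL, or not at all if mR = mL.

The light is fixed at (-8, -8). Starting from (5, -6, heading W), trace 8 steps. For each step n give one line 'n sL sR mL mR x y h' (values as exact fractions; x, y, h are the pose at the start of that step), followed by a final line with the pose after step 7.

0 6/5 30/29 162/145 12/145 5 -6 W
1 24/25 120/221 4152/5525 1152/5525 4 -6 N
2 12/25 60/113 1428/2825 -72/2825 4 -5 E
3 8/15 120/121 1384/1815 -416/1815 5 -5 S
4 6/5 30/29 162/145 12/145 5 -6 W
5 24/25 120/221 4152/5525 1152/5525 4 -6 N
6 12/25 60/113 1428/2825 -72/2825 4 -5 E
7 8/15 120/121 1384/1815 -416/1815 5 -5 S
final 5 -6 W

n=0: pose=(5,-6,W); sL=6/5, sR=30/29; mL=162/145, mR=12/145; mL+mR=6/5 → advance +1; mR−mL=-30/29 → turn -1·90°
n=1: pose=(4,-6,N); sL=24/25, sR=120/221; mL=4152/5525, mR=1152/5525; mL+mR=24/25 → advance +1; mR−mL=-120/221 → turn -1·90°
n=2: pose=(4,-5,E); sL=12/25, sR=60/113; mL=1428/2825, mR=-72/2825; mL+mR=12/25 → advance +1; mR−mL=-60/113 → turn -1·90°
n=3: pose=(5,-5,S); sL=8/15, sR=120/121; mL=1384/1815, mR=-416/1815; mL+mR=8/15 → advance +1; mR−mL=-120/121 → turn -1·90°
n=4: pose=(5,-6,W); sL=6/5, sR=30/29; mL=162/145, mR=12/145; mL+mR=6/5 → advance +1; mR−mL=-30/29 → turn -1·90°
n=5: pose=(4,-6,N); sL=24/25, sR=120/221; mL=4152/5525, mR=1152/5525; mL+mR=24/25 → advance +1; mR−mL=-120/221 → turn -1·90°
n=6: pose=(4,-5,E); sL=12/25, sR=60/113; mL=1428/2825, mR=-72/2825; mL+mR=12/25 → advance +1; mR−mL=-60/113 → turn -1·90°
n=7: pose=(5,-5,S); sL=8/15, sR=120/121; mL=1384/1815, mR=-416/1815; mL+mR=8/15 → advance +1; mR−mL=-120/121 → turn -1·90°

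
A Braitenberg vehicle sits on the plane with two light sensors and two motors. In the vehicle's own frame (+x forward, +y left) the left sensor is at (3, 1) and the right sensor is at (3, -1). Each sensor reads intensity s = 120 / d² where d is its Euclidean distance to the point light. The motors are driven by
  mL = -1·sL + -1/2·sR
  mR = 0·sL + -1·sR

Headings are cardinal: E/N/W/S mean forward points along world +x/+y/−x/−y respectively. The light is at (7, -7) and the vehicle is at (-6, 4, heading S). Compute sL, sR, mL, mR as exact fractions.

15/26 6/13 -21/26 -6/13

left sensor world pos  = (-5, 1); dL² = 208
right sensor world pos = (-7, 1); dR² = 260
sL = 120/208 = 15/26
sR = 120/260 = 6/13
mL = -1·sL + -1/2·sR = -21/26
mR = 0·sL + -1·sR = -6/13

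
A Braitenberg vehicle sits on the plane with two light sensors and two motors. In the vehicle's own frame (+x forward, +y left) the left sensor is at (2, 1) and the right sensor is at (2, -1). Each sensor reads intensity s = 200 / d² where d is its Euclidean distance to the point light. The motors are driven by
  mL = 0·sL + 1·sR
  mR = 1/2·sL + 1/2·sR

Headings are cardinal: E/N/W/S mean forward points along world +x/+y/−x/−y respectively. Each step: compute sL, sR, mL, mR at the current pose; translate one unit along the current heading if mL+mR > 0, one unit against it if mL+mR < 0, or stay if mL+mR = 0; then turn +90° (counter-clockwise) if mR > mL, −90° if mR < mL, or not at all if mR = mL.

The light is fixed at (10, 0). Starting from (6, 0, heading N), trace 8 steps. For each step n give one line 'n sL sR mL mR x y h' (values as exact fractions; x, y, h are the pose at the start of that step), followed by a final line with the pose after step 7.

0 200/29 200/13 200/13 4200/377 6 0 N
1 25 50 50 75/2 6 1 E
2 40 200/17 200/17 440/17 7 1 S
3 100 100 100 100 7 0 E
4 200 200 200 200 8 0 E
5 100 100 100 100 9 0 E
6 40 40 40 40 10 0 E
7 20 20 20 20 11 0 E
final 12 0 E

n=0: pose=(6,0,N); sL=200/29, sR=200/13; mL=200/13, mR=4200/377; mL+mR=10000/377 → advance +1; mR−mL=-1600/377 → turn -1·90°
n=1: pose=(6,1,E); sL=25, sR=50; mL=50, mR=75/2; mL+mR=175/2 → advance +1; mR−mL=-25/2 → turn -1·90°
n=2: pose=(7,1,S); sL=40, sR=200/17; mL=200/17, mR=440/17; mL+mR=640/17 → advance +1; mR−mL=240/17 → turn +1·90°
n=3: pose=(7,0,E); sL=100, sR=100; mL=100, mR=100; mL+mR=200 → advance +1; mR−mL=0 → turn +0·90°
n=4: pose=(8,0,E); sL=200, sR=200; mL=200, mR=200; mL+mR=400 → advance +1; mR−mL=0 → turn +0·90°
n=5: pose=(9,0,E); sL=100, sR=100; mL=100, mR=100; mL+mR=200 → advance +1; mR−mL=0 → turn +0·90°
n=6: pose=(10,0,E); sL=40, sR=40; mL=40, mR=40; mL+mR=80 → advance +1; mR−mL=0 → turn +0·90°
n=7: pose=(11,0,E); sL=20, sR=20; mL=20, mR=20; mL+mR=40 → advance +1; mR−mL=0 → turn +0·90°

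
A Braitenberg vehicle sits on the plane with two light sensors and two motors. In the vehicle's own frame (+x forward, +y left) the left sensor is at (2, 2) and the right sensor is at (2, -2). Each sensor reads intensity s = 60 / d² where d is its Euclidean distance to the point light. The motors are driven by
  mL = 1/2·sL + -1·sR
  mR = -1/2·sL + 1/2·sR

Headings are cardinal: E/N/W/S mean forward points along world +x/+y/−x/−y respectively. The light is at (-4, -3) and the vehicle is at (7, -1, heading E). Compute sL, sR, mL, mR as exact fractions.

12/37 60/169 -1206/6253 96/6253

left sensor world pos  = (9, 1); dL² = 185
right sensor world pos = (9, -3); dR² = 169
sL = 60/185 = 12/37
sR = 60/169 = 60/169
mL = 1/2·sL + -1·sR = -1206/6253
mR = -1/2·sL + 1/2·sR = 96/6253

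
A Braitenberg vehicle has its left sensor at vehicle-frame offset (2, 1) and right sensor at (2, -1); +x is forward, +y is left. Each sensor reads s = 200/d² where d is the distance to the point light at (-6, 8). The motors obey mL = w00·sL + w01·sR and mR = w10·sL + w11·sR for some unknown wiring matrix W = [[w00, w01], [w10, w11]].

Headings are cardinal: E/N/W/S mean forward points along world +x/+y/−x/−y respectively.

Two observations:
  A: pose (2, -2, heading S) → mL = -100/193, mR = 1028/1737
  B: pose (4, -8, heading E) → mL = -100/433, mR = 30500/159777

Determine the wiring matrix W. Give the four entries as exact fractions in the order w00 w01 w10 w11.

0 -1/2 -1/2 1

obs A: pose=(2,-2,S) → sL=8/9, sR=200/193, mL=-100/193, mR=1028/1737
obs B: pose=(4,-8,E) → sL=200/369, sR=200/433, mL=-100/433, mR=30500/159777
sensor matrix S = [[8/9, 200/193], [200/369, 200/433]]; det S = -4659200/30836961
solve [mL_A; mL_B] = S·[w00; w01] and [mR_A; mR_B] = S·[w10; w11]:
  w00 = 0, w01 = -1/2, w10 = -1/2, w11 = 1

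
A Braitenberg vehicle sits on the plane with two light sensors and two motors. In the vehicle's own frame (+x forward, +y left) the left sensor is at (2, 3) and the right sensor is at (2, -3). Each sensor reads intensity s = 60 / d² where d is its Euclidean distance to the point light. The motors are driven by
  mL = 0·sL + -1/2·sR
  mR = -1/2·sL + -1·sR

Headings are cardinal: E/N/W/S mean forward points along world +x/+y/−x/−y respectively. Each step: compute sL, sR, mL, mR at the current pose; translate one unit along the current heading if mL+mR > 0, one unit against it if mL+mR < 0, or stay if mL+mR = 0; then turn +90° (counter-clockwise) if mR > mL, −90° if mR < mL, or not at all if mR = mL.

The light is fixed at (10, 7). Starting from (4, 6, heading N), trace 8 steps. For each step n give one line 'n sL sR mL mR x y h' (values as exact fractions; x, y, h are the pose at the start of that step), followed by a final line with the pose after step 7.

0 30/41 6 -3 -261/41 4 6 N
1 60/17 60/41 -30/41 -2250/697 4 5 E
2 15/8 15/29 -15/58 -675/464 3 5 S
3 60/97 12/17 -6/17 -1674/1649 3 6 W
4 30/41 6 -3 -261/41 4 6 N
5 60/17 60/41 -30/41 -2250/697 4 5 E
6 15/8 15/29 -15/58 -675/464 3 5 S
7 60/97 12/17 -6/17 -1674/1649 3 6 W
final 4 6 N

n=0: pose=(4,6,N); sL=30/41, sR=6; mL=-3, mR=-261/41; mL+mR=-384/41 → advance -1; mR−mL=-138/41 → turn -1·90°
n=1: pose=(4,5,E); sL=60/17, sR=60/41; mL=-30/41, mR=-2250/697; mL+mR=-2760/697 → advance -1; mR−mL=-1740/697 → turn -1·90°
n=2: pose=(3,5,S); sL=15/8, sR=15/29; mL=-15/58, mR=-675/464; mL+mR=-795/464 → advance -1; mR−mL=-555/464 → turn -1·90°
n=3: pose=(3,6,W); sL=60/97, sR=12/17; mL=-6/17, mR=-1674/1649; mL+mR=-2256/1649 → advance -1; mR−mL=-1092/1649 → turn -1·90°
n=4: pose=(4,6,N); sL=30/41, sR=6; mL=-3, mR=-261/41; mL+mR=-384/41 → advance -1; mR−mL=-138/41 → turn -1·90°
n=5: pose=(4,5,E); sL=60/17, sR=60/41; mL=-30/41, mR=-2250/697; mL+mR=-2760/697 → advance -1; mR−mL=-1740/697 → turn -1·90°
n=6: pose=(3,5,S); sL=15/8, sR=15/29; mL=-15/58, mR=-675/464; mL+mR=-795/464 → advance -1; mR−mL=-555/464 → turn -1·90°
n=7: pose=(3,6,W); sL=60/97, sR=12/17; mL=-6/17, mR=-1674/1649; mL+mR=-2256/1649 → advance -1; mR−mL=-1092/1649 → turn -1·90°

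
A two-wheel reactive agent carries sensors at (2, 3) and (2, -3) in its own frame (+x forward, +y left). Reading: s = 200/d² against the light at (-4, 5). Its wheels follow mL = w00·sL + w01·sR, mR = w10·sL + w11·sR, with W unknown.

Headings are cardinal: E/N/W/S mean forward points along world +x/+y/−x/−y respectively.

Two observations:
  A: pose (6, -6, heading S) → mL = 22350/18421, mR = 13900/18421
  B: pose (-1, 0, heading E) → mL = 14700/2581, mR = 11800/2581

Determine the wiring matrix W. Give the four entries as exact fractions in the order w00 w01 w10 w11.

1/2 1 1/2 1/2

obs A: pose=(6,-6,S) → sL=100/169, sR=100/109, mL=22350/18421, mR=13900/18421
obs B: pose=(-1,0,E) → sL=200/29, sR=200/89, mL=14700/2581, mR=11800/2581
sensor matrix S = [[100/169, 100/109], [200/29, 200/89]]; det S = -237600000/47544601
solve [mL_A; mL_B] = S·[w00; w01] and [mR_A; mR_B] = S·[w10; w11]:
  w00 = 1/2, w01 = 1, w10 = 1/2, w11 = 1/2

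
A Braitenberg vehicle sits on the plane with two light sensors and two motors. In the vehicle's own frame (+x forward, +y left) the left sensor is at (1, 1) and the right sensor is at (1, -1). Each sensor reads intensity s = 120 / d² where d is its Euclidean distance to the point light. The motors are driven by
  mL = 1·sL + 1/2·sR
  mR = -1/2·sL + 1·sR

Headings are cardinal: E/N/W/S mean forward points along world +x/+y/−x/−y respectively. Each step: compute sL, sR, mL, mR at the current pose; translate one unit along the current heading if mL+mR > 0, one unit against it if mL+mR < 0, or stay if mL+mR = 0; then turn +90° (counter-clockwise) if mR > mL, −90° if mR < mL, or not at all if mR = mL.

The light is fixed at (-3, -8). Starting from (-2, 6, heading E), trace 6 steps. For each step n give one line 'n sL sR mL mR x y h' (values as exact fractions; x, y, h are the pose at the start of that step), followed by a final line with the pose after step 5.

n=0: pose=(-2,6,E); sL=120/229, sR=120/173; mL=34500/39617, mR=17100/39617; mL+mR=51600/39617 → advance +1; mR−mL=-17400/39617 → turn -1·90°
n=1: pose=(-1,6,S); sL=60/89, sR=12/17; mL=1554/1513, mR=558/1513; mL+mR=2112/1513 → advance +1; mR−mL=-996/1513 → turn -1·90°
n=2: pose=(-1,5,W); sL=24/29, sR=120/197; mL=6468/5713, mR=1116/5713; mL+mR=7584/5713 → advance +1; mR−mL=-5352/5713 → turn -1·90°
n=3: pose=(-2,5,N); sL=30/49, sR=3/5; mL=447/490, mR=72/245; mL+mR=591/490 → advance +1; mR−mL=-303/490 → turn -1·90°
n=4: pose=(-2,6,E); sL=120/229, sR=120/173; mL=34500/39617, mR=17100/39617; mL+mR=51600/39617 → advance +1; mR−mL=-17400/39617 → turn -1·90°
n=5: pose=(-1,6,S); sL=60/89, sR=12/17; mL=1554/1513, mR=558/1513; mL+mR=2112/1513 → advance +1; mR−mL=-996/1513 → turn -1·90°

0 120/229 120/173 34500/39617 17100/39617 -2 6 E
1 60/89 12/17 1554/1513 558/1513 -1 6 S
2 24/29 120/197 6468/5713 1116/5713 -1 5 W
3 30/49 3/5 447/490 72/245 -2 5 N
4 120/229 120/173 34500/39617 17100/39617 -2 6 E
5 60/89 12/17 1554/1513 558/1513 -1 6 S
final -1 5 W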